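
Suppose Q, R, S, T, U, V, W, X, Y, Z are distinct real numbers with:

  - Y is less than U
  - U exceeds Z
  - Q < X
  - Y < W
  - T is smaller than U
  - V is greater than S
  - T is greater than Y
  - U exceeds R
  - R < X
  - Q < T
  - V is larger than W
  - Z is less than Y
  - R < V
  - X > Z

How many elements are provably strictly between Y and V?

Chaining upward from Y reaches: T, W, U.
Chaining downward from V reaches: R, Z, S, W.
Strictly between Y and V are those in both lists: W — 1 element.

1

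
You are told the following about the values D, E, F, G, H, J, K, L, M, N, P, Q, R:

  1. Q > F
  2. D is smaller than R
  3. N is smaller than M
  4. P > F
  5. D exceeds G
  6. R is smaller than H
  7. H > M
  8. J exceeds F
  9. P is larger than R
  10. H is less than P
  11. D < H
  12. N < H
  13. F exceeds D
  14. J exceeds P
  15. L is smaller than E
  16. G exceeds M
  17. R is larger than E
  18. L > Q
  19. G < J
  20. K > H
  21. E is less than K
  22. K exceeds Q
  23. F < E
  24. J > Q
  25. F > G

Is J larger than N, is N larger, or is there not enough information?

N < M and M < G give N < G.
With G < D: N < M < G < D.
Then D < F extends the chain to F.
With F < Q: N < M < G < D < F < Q.
With Q < L: N < M < G < D < F < Q < L.
Then L < E extends the chain to E.
Then E < R extends the chain to R.
Then R < H extends the chain to H.
Then H < P extends the chain to P.
With P < J: N < M < G < D < F < Q < L < E < R < H < P < J.
So J is larger.

J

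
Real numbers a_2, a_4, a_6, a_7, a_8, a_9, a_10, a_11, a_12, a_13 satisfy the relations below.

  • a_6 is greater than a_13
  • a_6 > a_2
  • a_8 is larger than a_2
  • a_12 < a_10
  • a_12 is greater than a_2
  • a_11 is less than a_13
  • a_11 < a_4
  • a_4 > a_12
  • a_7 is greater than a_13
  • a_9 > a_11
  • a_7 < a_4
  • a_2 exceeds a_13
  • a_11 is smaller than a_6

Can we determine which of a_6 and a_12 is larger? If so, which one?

undetermined

Following every chain through a_6: below a_6 we get a_11, a_13, a_2.
a_12 is not reached, and no chain runs the other way from a_12 to a_6.
So the given relations leave the order of a_6 and a_12 undetermined.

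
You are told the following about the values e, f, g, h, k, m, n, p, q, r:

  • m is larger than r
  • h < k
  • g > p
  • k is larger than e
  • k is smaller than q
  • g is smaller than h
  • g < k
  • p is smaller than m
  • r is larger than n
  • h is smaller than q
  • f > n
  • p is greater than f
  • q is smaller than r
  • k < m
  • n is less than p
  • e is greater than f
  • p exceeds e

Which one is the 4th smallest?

Piecing the relations together gives one ordering: n < f < e < p < g < h < k < q < r < m.
Counting 4 from the smallest end gives p.

p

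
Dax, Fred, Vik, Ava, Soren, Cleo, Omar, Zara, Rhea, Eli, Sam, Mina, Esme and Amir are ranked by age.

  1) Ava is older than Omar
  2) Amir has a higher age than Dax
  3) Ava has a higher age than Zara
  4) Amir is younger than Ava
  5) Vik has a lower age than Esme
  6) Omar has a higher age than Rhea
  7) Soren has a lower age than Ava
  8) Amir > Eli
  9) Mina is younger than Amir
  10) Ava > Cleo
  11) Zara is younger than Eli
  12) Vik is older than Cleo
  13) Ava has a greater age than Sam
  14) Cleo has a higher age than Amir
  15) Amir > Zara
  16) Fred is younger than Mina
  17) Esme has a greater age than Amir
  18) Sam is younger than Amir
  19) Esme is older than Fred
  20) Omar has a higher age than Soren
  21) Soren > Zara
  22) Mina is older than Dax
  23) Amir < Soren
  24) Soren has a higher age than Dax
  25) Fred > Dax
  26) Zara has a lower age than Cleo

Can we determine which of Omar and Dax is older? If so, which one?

Omar

Dax < Fred and Fred < Mina give Dax < Mina.
Then Mina < Amir extends the chain to Amir.
Then Amir < Soren extends the chain to Soren.
With Soren < Omar: Dax < Fred < Mina < Amir < Soren < Omar.
So Omar is older.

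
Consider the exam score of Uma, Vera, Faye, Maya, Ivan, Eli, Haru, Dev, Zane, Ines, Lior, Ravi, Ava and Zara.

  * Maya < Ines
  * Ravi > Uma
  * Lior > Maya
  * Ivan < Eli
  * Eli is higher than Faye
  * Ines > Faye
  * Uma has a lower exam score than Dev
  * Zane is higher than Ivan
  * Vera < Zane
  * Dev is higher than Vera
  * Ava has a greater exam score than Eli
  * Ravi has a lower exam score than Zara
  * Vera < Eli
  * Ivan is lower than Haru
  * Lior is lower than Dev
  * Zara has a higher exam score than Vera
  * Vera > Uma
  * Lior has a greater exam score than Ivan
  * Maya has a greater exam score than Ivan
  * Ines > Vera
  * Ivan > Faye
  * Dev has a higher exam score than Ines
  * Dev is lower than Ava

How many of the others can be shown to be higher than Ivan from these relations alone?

8

From Ivan the given relations immediately reach Zane, Maya, Lior, Eli, Haru.
From those, Ines, Dev, Ava — 8 in total.
Nothing else is reachable above Ivan; 8 in all.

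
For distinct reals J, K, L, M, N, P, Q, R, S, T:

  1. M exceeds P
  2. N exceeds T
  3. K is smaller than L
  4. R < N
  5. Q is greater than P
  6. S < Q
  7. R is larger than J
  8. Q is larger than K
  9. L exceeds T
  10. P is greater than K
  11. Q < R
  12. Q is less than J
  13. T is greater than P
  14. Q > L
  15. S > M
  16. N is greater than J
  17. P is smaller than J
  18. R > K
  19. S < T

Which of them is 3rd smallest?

M

The consecutive relations fix a unique order: K < P < M < S < T < L < Q < J < R < N.
Counting 3 from the smallest end gives M.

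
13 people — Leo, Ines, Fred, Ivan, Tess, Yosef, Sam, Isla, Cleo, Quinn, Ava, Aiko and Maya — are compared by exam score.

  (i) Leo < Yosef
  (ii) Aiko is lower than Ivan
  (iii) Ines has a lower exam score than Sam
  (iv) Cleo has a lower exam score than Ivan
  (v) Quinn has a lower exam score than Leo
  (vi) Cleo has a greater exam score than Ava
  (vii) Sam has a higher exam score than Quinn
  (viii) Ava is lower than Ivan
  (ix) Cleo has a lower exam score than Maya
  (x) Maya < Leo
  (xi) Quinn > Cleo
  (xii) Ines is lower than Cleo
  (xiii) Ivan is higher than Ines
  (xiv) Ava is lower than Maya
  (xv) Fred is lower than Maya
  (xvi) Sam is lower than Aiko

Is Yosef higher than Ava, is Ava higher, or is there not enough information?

Ava < Cleo and Cleo < Quinn give Ava < Quinn.
Then Quinn < Leo extends the chain to Leo.
Then Leo < Yosef extends the chain to Yosef.
So Yosef is higher.

Yosef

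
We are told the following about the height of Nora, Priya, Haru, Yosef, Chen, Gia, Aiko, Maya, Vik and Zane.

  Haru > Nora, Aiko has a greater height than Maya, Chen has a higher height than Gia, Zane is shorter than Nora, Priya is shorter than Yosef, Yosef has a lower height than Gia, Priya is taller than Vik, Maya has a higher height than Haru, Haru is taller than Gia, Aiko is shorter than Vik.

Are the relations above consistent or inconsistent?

inconsistent

We have Gia < Haru stated directly, yet also Haru < Maya < Aiko < Vik < Priya < Yosef < Gia by chaining the others — so Haru < Gia. Contradiction.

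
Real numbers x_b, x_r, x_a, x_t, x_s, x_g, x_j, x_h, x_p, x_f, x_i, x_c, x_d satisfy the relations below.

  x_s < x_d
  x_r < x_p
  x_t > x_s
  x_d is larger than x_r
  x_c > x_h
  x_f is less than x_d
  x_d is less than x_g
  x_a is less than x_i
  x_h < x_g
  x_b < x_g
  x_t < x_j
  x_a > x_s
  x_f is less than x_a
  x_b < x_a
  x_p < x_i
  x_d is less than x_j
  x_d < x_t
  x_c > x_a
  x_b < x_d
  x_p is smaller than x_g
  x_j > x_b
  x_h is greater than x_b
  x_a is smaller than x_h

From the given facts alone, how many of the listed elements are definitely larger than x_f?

The elements the relations force above x_f are x_a, x_h, x_c, x_d, x_t, x_i, x_g, x_j — no chain reaches any other.
That is 8.

8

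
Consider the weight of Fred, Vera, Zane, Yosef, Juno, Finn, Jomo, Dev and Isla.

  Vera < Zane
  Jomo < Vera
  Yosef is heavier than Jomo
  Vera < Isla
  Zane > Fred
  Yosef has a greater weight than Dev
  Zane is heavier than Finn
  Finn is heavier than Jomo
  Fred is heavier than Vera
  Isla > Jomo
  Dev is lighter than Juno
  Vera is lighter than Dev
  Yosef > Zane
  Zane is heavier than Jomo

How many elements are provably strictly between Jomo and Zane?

The relations place Jomo below Zane. An element lies strictly between them when it is forced above Jomo and also forced below Zane.
Above Jomo: {Vera, Fred, Dev, Isla, Finn, Juno, Yosef}. Below Zane: {Vera, Fred, Finn}.
Intersection: {Vera, Fred, Finn} — 3.

3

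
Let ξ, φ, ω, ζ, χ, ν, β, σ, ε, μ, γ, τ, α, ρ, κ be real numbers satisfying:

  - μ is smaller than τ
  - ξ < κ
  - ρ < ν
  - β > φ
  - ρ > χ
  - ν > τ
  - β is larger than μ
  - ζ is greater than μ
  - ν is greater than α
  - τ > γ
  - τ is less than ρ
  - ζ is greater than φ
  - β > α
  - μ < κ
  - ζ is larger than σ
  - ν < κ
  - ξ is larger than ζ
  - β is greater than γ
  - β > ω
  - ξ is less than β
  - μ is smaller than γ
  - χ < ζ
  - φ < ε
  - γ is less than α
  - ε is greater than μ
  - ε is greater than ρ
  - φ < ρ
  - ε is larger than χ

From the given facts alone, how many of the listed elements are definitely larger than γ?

The elements the relations force above γ are τ, ρ, α, ν, κ, ε, β — no chain reaches any other.
That is 7.

7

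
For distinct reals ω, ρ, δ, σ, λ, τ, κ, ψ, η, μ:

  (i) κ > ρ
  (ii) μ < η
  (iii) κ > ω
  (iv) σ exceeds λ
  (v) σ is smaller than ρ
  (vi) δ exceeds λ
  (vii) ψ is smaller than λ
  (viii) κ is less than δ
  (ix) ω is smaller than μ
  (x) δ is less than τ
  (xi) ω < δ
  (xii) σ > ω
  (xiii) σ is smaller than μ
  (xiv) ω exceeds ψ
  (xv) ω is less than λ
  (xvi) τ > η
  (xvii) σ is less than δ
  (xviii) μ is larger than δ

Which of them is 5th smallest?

ρ

Chaining the given pairs: ψ < ω < λ < σ < ρ < κ < δ < μ < η < τ.
Counting 5 from the smallest end gives ρ.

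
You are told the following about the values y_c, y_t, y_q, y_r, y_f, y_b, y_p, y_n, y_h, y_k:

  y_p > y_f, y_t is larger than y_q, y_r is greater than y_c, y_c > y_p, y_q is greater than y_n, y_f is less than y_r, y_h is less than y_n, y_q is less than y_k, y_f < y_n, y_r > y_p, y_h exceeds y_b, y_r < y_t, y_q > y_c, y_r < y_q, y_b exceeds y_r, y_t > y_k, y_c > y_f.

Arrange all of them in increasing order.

Nothing is placed below y_f, so it is least; from there y_f < y_p; y_p < y_c; y_c < y_r; y_r < y_b; y_b < y_h; y_h < y_n; y_n < y_q; y_q < y_k; y_k < y_t, each given directly.

y_f < y_p < y_c < y_r < y_b < y_h < y_n < y_q < y_k < y_t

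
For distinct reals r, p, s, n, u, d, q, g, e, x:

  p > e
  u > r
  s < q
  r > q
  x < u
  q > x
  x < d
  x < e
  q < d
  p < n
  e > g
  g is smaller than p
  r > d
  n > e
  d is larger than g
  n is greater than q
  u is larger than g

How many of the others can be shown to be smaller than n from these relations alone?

6

Directly below n: q, e, p.
One step further: g, x, s (6 so far).
No other element is forced below n by the given relations, so the count is 6.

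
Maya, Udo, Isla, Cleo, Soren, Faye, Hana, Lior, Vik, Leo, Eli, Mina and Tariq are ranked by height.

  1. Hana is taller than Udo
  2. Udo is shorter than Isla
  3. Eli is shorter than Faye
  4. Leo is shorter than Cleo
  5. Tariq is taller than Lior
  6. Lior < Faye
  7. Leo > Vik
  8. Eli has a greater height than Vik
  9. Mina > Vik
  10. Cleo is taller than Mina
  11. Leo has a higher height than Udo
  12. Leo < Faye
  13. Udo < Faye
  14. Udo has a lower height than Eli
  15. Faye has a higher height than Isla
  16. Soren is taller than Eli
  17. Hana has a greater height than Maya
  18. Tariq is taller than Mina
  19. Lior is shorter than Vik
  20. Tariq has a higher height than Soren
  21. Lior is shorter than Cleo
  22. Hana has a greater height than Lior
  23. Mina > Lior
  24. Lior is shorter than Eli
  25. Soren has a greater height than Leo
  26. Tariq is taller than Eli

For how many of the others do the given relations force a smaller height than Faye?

The elements the relations force below Faye are Lior, Udo, Vik, Leo, Eli, Isla — no chain reaches any other.
That is 6.

6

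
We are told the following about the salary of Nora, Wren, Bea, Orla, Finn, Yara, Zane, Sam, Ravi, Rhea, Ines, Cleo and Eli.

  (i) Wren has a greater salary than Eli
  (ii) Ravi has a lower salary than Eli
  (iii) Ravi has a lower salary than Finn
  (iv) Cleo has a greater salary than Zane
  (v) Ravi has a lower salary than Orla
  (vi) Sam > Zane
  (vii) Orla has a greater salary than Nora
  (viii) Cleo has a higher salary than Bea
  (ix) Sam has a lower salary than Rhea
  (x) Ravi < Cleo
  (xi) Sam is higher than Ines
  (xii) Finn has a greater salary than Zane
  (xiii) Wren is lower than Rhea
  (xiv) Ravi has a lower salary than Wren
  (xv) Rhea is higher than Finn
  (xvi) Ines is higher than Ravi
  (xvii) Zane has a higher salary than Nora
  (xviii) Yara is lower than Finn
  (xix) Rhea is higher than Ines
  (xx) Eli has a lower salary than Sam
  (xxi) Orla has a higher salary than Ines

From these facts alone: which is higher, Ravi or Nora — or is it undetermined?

undetermined

Following every chain through Ravi: above Ravi we get Eli, Ines, Orla, Sam, Finn, Wren, Cleo, Rhea.
Nora is not reached, and no chain runs the other way from Nora to Ravi.
So the given relations leave the order of Ravi and Nora undetermined.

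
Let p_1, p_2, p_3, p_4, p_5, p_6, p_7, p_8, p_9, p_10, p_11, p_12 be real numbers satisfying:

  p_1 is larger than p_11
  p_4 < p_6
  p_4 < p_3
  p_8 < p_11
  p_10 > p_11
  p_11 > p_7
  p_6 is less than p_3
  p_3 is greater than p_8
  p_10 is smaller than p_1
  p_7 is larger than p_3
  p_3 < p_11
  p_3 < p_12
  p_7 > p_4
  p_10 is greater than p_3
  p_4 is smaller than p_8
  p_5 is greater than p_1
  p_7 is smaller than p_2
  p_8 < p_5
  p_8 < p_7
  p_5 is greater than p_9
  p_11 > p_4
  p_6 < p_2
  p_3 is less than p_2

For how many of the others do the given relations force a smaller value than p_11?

5

Directly below p_11: p_4, p_8, p_3, p_7.
One step further: p_6 (5 so far).
No other element is forced below p_11 by the given relations, so the count is 5.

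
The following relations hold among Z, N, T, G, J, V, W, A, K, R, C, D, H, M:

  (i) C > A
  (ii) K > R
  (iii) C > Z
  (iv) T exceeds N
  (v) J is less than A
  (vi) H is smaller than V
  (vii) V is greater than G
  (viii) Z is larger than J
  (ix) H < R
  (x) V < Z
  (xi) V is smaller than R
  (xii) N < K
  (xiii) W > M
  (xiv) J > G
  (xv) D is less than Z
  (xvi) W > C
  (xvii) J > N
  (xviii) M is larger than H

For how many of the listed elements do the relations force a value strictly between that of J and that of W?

Chaining upward from J reaches: Z, A, C.
Chaining downward from W reaches: D, H, N, G, M, V, Z, A, C.
Strictly between J and W are those in both lists: Z, A, C — 3 elements.

3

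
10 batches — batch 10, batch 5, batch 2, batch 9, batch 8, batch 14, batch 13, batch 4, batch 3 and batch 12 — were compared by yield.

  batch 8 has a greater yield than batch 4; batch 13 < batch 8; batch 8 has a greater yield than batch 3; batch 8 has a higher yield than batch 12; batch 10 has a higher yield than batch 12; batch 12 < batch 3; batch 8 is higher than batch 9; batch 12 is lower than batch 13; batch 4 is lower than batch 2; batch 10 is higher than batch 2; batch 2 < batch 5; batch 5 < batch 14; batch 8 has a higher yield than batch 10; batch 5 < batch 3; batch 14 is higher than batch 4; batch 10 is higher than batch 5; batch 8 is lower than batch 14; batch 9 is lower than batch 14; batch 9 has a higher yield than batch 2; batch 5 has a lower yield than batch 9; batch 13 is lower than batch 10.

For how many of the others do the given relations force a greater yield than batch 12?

5

From batch 12 the given relations immediately reach batch 13, batch 3, batch 10, batch 8.
From those, batch 14 — 5 in total.
No other element is forced above batch 12 by the given relations, so the count is 5.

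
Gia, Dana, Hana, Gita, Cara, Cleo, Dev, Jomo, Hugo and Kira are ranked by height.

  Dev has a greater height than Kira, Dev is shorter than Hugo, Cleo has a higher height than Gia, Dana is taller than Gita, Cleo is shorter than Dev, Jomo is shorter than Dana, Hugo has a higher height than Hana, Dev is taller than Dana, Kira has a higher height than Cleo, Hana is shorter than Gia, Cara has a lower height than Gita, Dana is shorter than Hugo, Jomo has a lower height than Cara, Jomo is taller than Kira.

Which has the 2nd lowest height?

Gia

The consecutive relations fix a unique order: Hana < Gia < Cleo < Kira < Jomo < Cara < Gita < Dana < Dev < Hugo.
The 2nd smallest is Gia.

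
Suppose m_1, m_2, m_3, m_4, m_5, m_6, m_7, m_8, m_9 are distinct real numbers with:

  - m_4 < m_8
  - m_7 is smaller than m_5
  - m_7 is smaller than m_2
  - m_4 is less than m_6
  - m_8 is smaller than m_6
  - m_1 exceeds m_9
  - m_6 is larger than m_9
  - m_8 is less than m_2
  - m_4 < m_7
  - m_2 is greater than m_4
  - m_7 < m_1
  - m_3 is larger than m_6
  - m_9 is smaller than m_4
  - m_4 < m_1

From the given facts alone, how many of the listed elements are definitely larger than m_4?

7

From m_4 the given relations immediately reach m_8, m_7, m_1, m_6, m_2.
From those, m_3, m_5 — 7 in total.
No other element is forced above m_4 by the given relations, so the count is 7.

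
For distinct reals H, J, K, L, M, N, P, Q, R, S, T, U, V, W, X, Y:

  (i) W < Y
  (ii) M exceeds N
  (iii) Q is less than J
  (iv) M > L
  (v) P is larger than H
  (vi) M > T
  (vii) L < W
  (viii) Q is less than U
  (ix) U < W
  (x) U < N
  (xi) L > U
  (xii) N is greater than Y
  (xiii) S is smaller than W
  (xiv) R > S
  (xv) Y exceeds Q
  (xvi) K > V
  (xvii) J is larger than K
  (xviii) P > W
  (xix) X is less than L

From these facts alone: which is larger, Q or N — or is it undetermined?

N

Link the given pairs in sequence: Q < U; U < L; L < W; W < Y; Y < N.
Chaining these gives Q < U < L < W < Y < N.
So N is larger.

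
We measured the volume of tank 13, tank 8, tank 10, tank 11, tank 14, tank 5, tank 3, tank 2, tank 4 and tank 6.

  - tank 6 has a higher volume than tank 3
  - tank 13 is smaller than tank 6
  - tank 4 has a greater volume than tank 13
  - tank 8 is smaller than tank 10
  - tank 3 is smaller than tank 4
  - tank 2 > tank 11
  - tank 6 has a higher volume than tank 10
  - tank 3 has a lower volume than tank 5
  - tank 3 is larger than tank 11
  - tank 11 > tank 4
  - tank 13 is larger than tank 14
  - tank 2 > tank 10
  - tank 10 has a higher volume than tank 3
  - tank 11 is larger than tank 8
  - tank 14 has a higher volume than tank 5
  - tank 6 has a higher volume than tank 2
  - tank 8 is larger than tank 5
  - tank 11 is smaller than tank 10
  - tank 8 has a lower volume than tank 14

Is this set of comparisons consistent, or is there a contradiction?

We have tank 11 < tank 3 stated directly, yet also tank 3 < tank 5 < tank 8 < tank 14 < tank 13 < tank 4 < tank 11 by chaining the others — so tank 3 < tank 11. Contradiction.

inconsistent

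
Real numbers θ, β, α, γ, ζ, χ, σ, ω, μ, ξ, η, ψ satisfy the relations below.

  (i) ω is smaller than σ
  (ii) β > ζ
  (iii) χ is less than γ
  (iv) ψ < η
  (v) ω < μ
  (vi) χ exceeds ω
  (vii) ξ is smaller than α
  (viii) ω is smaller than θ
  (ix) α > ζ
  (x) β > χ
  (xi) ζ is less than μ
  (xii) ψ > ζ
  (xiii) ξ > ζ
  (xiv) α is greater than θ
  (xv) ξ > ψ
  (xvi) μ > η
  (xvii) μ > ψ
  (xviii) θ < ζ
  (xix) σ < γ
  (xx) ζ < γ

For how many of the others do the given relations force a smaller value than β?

Directly below β: ζ, χ.
One step further: ω, θ (4 so far).
No other element is forced below β by the given relations, so the count is 4.

4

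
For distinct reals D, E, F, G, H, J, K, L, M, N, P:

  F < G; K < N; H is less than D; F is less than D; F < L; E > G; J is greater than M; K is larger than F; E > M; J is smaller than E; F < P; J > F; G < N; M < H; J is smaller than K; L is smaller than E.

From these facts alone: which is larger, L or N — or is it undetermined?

undetermined

Following every chain through L: above L we get E; below L we get F.
N is not reached, and no chain runs the other way from N to L.
So the given relations leave the order of L and N undetermined.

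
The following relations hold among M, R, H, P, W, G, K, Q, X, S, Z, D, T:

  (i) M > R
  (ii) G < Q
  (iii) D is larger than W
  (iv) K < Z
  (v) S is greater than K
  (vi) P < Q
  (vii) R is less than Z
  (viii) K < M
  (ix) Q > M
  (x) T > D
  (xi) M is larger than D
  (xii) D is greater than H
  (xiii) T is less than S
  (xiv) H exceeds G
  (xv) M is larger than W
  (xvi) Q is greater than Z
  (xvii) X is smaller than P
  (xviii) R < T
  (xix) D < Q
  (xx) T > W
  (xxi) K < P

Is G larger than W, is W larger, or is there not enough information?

undetermined

Following every chain through W: above W we get D, M, T, S, Q.
G is not reached, and no chain runs the other way from G to W.
So the given relations leave the order of W and G undetermined.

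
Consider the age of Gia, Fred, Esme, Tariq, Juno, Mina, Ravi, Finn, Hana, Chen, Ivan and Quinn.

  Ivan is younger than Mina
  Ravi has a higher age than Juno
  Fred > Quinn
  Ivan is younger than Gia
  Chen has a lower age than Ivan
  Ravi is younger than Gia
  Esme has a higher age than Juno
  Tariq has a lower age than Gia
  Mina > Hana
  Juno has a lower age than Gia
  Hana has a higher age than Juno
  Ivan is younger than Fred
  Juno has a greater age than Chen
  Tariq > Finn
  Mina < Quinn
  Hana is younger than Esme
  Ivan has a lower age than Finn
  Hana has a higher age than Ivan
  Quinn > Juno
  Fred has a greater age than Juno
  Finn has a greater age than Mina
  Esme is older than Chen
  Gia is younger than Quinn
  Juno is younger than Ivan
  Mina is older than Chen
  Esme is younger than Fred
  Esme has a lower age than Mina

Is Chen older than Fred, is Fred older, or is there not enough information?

Fred

Link the given pairs in sequence: Chen < Juno; Juno < Ivan; Ivan < Hana; Hana < Esme; Esme < Mina; Mina < Finn; Finn < Tariq; Tariq < Gia; Gia < Quinn; Quinn < Fred.
Chaining these gives Chen < Juno < Ivan < Hana < Esme < Mina < Finn < Tariq < Gia < Quinn < Fred.
So Fred is older.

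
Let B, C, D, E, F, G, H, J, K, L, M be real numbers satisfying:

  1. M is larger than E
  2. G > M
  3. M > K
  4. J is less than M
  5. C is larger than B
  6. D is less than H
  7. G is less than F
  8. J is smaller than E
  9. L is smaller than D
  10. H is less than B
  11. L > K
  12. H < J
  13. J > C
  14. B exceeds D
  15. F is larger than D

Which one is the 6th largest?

The consecutive relations fix a unique order: K < L < D < H < B < C < J < E < M < G < F.
The 6th largest is C.

C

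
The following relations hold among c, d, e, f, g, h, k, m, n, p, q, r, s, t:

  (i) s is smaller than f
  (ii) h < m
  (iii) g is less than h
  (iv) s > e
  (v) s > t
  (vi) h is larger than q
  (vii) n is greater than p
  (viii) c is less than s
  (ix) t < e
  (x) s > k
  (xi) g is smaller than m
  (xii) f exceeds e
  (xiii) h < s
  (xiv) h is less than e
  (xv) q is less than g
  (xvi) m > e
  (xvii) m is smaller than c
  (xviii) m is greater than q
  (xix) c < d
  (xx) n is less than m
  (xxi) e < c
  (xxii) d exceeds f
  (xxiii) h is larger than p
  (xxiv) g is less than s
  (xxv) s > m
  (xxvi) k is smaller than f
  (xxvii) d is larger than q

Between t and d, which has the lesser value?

Following the relations from t: t < e < m < c < s < f < d.
So t < d; t is the smaller of the two.

t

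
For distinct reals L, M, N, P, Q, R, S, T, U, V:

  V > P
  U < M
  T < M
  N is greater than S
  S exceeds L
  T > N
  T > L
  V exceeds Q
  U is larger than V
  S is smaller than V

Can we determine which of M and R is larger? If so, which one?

undetermined

Following every chain through R: nothing is chained to R.
M is not reached, and no chain runs the other way from M to R.
So the given relations leave the order of R and M undetermined.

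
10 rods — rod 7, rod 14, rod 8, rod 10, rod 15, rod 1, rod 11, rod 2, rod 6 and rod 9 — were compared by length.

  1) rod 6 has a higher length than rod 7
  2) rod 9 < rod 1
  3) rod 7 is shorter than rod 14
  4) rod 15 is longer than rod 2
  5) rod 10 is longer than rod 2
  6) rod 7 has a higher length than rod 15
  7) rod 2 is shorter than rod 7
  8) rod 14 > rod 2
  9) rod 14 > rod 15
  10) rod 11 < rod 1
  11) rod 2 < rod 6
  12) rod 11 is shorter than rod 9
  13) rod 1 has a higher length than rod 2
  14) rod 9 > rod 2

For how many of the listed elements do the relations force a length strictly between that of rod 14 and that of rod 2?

2

Chaining upward from rod 2 reaches: rod 15, rod 7, rod 10, rod 6, rod 9, rod 1.
Chaining downward from rod 14 reaches: rod 15, rod 7.
Strictly between rod 2 and rod 14 are those in both lists: rod 15, rod 7 — 2 elements.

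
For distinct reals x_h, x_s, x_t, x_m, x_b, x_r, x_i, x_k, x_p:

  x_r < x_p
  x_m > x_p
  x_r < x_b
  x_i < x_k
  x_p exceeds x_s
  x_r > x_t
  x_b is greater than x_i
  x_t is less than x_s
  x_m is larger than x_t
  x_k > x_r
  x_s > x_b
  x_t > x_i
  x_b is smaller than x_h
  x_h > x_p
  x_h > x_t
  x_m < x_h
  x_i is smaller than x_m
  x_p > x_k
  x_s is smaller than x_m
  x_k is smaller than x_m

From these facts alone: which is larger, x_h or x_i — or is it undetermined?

Link the given pairs in sequence: x_i < x_t; x_t < x_r; x_r < x_b; x_b < x_s; x_s < x_p; x_p < x_m; x_m < x_h.
Chaining these gives x_i < x_t < x_r < x_b < x_s < x_p < x_m < x_h.
So x_h is larger.

x_h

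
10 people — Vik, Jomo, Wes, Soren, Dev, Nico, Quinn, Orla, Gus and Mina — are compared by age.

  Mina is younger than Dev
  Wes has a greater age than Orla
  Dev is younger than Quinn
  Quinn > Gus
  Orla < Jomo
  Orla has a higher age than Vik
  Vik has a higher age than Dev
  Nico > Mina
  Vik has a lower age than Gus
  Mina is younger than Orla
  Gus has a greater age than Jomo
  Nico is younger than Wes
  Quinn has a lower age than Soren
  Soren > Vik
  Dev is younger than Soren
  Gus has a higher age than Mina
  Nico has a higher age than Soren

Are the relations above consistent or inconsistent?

consistent

The single ordering Mina < Dev < Vik < Orla < Jomo < Gus < Quinn < Soren < Nico < Wes satisfies every listed relation, so no contradiction arises.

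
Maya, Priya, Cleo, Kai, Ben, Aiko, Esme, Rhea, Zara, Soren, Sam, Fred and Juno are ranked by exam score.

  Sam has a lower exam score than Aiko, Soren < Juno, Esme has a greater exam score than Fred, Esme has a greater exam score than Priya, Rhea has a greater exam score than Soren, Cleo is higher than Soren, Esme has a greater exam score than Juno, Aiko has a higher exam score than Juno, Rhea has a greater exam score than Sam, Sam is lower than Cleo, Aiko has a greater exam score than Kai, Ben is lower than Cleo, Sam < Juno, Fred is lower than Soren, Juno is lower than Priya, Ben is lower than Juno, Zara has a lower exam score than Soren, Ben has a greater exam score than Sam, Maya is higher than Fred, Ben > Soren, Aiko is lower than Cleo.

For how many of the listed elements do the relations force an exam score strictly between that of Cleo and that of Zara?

Chaining upward from Zara reaches: Soren, Ben, Juno, Rhea, Priya, Esme, Aiko.
Chaining downward from Cleo reaches: Fred, Sam, Kai, Soren, Ben, Juno, Aiko.
Strictly between Zara and Cleo are those in both lists: Soren, Ben, Juno, Aiko — 4 elements.

4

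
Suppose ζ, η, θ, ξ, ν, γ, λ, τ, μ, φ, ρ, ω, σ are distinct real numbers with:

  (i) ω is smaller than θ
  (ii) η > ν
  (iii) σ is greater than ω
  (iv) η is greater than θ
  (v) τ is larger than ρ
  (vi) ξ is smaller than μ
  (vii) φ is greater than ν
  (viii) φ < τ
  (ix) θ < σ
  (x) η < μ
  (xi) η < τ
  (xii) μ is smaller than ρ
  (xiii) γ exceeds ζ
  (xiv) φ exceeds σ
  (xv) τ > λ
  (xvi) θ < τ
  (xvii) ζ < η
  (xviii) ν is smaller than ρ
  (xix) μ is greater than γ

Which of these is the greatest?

ξ is not greatest since ξ < μ; ω is not greatest since ω < θ; θ is not greatest since θ < η; ζ is not greatest since ζ < γ; σ is not greatest since σ < φ; γ is not greatest since γ < μ; ν is not greatest since ν < ρ; φ is not greatest since φ < τ; η is not greatest since η < τ; λ is not greatest since λ < τ; μ is not greatest since μ < ρ; ρ is not greatest since ρ < τ.
Only τ has nothing above it, so τ is the greatest.

τ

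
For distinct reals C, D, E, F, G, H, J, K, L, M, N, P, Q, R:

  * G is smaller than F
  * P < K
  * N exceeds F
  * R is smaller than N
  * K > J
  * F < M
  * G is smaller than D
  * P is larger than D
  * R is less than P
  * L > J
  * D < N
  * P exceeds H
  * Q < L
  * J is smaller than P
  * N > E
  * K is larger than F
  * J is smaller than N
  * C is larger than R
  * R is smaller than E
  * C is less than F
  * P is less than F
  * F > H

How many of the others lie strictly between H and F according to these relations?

1

The relations place H below F. An element lies strictly between them when it is forced above H and also forced below F.
Above H: {P, N, M, K}. Below F: {R, G, J, C, D, P}.
Intersection: {P} — 1.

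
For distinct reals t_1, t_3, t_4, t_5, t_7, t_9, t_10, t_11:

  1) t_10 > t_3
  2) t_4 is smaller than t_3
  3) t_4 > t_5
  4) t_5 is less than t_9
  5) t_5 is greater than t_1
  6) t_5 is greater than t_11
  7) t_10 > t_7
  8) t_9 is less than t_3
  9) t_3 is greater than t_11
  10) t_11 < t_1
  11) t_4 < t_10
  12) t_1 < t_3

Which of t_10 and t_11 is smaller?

t_11

The relevant relations are t_11 < t_1; t_1 < t_5; t_5 < t_9; t_9 < t_3; t_3 < t_10.
Chaining these gives t_11 < t_1 < t_5 < t_9 < t_3 < t_10.
So t_11 < t_10; t_11 is the smaller of the two.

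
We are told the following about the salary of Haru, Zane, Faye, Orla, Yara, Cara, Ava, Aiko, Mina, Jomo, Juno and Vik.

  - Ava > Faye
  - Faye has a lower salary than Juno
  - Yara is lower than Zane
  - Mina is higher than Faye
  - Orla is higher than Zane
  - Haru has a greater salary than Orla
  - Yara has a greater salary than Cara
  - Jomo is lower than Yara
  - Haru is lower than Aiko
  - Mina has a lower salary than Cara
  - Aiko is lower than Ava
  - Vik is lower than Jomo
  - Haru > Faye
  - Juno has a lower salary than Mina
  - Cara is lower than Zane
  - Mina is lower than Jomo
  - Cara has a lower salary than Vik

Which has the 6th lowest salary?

Jomo

Chaining the given pairs: Faye < Juno < Mina < Cara < Vik < Jomo < Yara < Zane < Orla < Haru < Aiko < Ava.
The 6th smallest is Jomo.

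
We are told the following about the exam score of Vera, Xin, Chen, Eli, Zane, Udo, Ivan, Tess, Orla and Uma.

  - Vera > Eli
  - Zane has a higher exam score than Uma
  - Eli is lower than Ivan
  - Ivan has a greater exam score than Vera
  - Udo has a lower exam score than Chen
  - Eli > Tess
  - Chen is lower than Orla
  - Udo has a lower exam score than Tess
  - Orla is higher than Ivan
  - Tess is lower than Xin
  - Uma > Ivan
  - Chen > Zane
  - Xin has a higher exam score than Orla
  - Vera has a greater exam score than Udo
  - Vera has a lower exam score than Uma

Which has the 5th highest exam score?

Uma

The consecutive relations fix a unique order: Udo < Tess < Eli < Vera < Ivan < Uma < Zane < Chen < Orla < Xin.
Counting 5 from the largest end gives Uma.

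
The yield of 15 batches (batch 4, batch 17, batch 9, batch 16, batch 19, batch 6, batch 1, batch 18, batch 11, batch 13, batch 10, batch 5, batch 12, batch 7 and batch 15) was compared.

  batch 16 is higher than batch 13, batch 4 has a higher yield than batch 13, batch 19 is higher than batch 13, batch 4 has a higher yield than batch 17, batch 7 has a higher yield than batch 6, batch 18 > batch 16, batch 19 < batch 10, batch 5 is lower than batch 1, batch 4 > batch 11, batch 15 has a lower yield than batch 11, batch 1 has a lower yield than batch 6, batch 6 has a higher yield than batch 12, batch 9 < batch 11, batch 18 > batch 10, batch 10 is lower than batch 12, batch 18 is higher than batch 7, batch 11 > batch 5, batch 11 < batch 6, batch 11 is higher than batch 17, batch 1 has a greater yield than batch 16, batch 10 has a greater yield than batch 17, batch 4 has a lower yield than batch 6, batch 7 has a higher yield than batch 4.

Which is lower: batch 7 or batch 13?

Following the relations from batch 13: batch 13 < batch 19 < batch 10 < batch 12 < batch 6 < batch 7.
So batch 13 < batch 7; batch 13 is the lower of the two.

batch 13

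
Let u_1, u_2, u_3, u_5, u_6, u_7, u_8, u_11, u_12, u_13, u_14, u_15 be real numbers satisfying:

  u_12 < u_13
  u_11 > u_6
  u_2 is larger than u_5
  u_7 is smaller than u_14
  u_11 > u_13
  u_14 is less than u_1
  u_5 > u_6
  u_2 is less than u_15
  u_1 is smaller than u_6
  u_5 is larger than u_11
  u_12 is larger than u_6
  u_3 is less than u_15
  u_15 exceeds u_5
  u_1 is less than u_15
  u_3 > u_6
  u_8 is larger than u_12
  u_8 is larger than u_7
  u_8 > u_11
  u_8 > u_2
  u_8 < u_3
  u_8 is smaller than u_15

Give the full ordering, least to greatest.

u_7 < u_14 < u_1 < u_6 < u_12 < u_13 < u_11 < u_5 < u_2 < u_8 < u_3 < u_15

Each adjacent pair is fixed by a given relation: u_7 < u_14; u_14 < u_1; u_1 < u_6; u_6 < u_12; u_12 < u_13; u_13 < u_11; u_11 < u_5; u_5 < u_2; u_2 < u_8; u_8 < u_3; u_3 < u_15. Chaining them end to end gives the full order.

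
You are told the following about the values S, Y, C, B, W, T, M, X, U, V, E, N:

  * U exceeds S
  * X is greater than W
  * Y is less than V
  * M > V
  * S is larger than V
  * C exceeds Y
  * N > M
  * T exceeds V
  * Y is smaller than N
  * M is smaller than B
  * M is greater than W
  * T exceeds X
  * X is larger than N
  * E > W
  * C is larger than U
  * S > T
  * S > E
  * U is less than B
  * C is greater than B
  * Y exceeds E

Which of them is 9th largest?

V

Chaining the given pairs: W < E < Y < V < M < N < X < T < S < U < B < C.
The 9th largest is V.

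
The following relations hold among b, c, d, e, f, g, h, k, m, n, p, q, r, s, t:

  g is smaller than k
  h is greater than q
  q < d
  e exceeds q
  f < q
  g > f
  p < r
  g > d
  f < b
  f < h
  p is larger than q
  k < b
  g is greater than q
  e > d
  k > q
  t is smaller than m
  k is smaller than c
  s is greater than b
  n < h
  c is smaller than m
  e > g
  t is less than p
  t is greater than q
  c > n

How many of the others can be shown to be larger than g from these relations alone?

6

From g the given relations immediately reach k, e.
From those, b, c — 4 in total.
From those, s, m — 6 in total.
Nothing else is reachable above g; 6 in all.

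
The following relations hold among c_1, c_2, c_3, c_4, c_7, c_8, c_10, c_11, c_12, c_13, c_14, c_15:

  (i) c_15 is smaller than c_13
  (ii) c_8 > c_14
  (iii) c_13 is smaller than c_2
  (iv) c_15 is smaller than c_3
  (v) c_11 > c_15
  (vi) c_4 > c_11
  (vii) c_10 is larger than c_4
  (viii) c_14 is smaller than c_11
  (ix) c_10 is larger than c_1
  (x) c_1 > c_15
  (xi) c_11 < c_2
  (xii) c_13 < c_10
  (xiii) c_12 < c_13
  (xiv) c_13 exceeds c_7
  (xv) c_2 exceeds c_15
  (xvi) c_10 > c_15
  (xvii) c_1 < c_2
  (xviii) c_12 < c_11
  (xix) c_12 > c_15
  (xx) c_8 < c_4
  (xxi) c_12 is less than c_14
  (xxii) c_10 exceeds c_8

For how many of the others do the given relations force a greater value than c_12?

7

The elements the relations force above c_12 are c_13, c_14, c_8, c_11, c_4, c_2, c_10 — no chain reaches any other.
That is 7.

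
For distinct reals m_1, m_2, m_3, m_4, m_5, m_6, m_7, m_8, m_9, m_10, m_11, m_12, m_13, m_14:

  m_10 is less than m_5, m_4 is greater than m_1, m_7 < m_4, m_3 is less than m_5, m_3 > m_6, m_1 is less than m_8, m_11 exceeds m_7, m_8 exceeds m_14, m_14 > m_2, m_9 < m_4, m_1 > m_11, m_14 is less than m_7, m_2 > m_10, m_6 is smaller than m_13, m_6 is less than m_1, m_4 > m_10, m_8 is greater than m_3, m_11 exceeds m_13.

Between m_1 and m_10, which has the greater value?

m_1

m_10 < m_2 and m_2 < m_14 give m_10 < m_14.
Then m_14 < m_7 extends the chain to m_7.
Then m_7 < m_11 extends the chain to m_11.
With m_11 < m_1: m_10 < m_2 < m_14 < m_7 < m_11 < m_1.
So m_10 < m_1; m_1 is the larger of the two.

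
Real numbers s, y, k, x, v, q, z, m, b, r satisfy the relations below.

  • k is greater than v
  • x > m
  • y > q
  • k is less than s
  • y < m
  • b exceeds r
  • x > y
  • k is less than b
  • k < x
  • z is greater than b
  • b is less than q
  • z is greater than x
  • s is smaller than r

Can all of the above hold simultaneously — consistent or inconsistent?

The single ordering v < k < s < r < b < q < y < m < x < z satisfies every listed relation, so no contradiction arises.

consistent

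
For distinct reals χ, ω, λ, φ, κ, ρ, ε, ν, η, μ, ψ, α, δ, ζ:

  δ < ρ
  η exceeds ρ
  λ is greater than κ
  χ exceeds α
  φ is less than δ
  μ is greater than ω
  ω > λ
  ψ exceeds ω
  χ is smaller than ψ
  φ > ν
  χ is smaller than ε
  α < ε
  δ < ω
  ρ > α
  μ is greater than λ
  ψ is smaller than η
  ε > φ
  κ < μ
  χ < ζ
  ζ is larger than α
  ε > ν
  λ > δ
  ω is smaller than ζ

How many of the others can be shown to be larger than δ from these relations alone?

7

From δ the given relations immediately reach ρ, λ, ω.
From those, ψ, ζ, η, μ — 7 in total.
No other element is forced above δ by the given relations, so the count is 7.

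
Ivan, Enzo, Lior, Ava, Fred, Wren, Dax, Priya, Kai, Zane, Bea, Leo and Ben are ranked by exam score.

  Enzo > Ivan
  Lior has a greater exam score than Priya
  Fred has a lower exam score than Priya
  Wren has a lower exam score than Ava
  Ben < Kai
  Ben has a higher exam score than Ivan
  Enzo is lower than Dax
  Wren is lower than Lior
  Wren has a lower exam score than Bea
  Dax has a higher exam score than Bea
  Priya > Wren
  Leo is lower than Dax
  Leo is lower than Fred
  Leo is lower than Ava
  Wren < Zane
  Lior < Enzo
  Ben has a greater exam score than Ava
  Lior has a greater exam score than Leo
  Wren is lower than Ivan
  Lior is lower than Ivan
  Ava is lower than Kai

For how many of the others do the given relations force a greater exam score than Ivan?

4

The elements the relations force above Ivan are Enzo, Ben, Dax, Kai — no chain reaches any other.
That is 4.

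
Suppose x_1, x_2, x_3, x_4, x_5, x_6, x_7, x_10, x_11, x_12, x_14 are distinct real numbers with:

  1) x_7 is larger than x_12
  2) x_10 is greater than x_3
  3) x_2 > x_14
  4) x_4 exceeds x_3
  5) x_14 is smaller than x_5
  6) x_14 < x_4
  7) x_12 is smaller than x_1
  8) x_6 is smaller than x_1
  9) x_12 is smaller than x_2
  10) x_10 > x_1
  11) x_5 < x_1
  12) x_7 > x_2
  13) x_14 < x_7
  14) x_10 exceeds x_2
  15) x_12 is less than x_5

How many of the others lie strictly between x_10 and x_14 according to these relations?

3

Chaining upward from x_14 reaches: x_4, x_2, x_5, x_1, x_7.
Chaining downward from x_10 reaches: x_3, x_6, x_12, x_2, x_5, x_1.
Strictly between x_14 and x_10 are those in both lists: x_2, x_5, x_1 — 3 elements.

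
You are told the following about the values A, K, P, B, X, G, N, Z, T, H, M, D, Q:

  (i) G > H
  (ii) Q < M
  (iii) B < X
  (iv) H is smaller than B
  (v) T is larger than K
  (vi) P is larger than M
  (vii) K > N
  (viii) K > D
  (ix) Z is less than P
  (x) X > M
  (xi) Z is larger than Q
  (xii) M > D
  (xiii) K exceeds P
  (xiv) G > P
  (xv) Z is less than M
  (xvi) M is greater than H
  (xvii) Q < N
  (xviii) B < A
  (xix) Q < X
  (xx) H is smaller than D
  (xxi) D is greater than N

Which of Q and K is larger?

K

Q < N and N < D give Q < D.
With D < M: Q < N < D < M.
Then M < P extends the chain to P.
Then P < K extends the chain to K.
So Q < K; K is the larger of the two.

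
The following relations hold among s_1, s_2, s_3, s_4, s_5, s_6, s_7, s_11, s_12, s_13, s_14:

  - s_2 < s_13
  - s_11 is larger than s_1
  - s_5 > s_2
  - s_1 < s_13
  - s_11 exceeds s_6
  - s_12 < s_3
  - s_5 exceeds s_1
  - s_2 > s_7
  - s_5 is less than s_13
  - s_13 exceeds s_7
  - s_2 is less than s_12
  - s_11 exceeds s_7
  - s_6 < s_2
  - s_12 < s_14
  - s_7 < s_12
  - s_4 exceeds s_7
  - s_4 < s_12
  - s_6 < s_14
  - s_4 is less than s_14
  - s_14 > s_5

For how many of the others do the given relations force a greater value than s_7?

8

The elements the relations force above s_7 are s_2, s_5, s_13, s_4, s_12, s_11, s_14, s_3 — no chain reaches any other.
That is 8.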